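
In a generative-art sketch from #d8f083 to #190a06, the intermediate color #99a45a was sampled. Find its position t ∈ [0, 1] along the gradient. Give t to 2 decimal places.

Invert the lerp on the G channel (largest span, 230): t = (164 − 240) / (10 − 240) = -76/-230 = 0.33043.
Check on R: (153 − 216)/(25 − 216) = 0.3298 ✓

0.33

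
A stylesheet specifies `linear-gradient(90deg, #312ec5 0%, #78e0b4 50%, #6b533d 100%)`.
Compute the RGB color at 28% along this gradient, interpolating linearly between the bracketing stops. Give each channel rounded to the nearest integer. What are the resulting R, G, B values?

28% lies between the 0% and 50% stops, so the local fraction is t = (28 − 0)/(50 − 0) = 28/50 ≈ 0.56.
#312ec5 → (49, 46, 197); #78e0b4 → (120, 224, 180).
R = 49 + 0.56 × (120 − 49) = 88.76 → 89
G = 46 + 0.56 × (224 − 46) = 145.68 → 146
B = 197 + 0.56 × (180 − 197) = 187.48 → 187

(89, 146, 187)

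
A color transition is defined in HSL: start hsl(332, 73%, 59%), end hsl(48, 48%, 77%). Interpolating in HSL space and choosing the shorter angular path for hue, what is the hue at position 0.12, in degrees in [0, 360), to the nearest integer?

Hue: 48 − 332 = -284°, but |-284| > 180 so the shorter arc goes the other way: Δh = -284 + 360 = 76°.
H = 332 + 0.12 × (76) = 341.12 → 341°

341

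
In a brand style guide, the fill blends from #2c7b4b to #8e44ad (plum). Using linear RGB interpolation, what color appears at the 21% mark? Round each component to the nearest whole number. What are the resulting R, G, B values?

#2c7b4b → (44, 123, 75); #8e44ad → (142, 68, 173).
21% corresponds to t = 0.21.
R = 44 + 0.21 × (142 − 44) = 44 + 0.21 × 98 = 64.58 → 65
G = 123 + 0.21 × (68 − 123) = 123 + 0.21 × -55 = 111.45 → 111
B = 75 + 0.21 × (173 − 75) = 75 + 0.21 × 98 = 95.58 → 96

(65, 111, 96)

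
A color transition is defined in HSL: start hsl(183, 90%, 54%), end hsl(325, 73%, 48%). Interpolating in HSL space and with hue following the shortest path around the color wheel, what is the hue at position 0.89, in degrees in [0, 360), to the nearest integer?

Hue arc: Δh = 325 − 183 = 142° (|Δh| ≤ 180, already the shorter path).
H = 183 + 0.89 × (142) = 309.38 → 309°

309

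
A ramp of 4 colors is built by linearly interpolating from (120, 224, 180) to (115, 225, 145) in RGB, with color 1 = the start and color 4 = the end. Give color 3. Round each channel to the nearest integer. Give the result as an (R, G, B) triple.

With 4 swatches and endpoints inclusive, swatch 3 sits at t = (3 − 1)/(4 − 1) = 2/3 ≈ 0.6667.
R = 120 + 0.6667 × (115 − 120) = 116.666 → 117
G = 224 + 0.6667 × (225 − 224) = 224.667 → 225
B = 180 + 0.6667 × (145 − 180) = 156.666 → 157

(117, 225, 157)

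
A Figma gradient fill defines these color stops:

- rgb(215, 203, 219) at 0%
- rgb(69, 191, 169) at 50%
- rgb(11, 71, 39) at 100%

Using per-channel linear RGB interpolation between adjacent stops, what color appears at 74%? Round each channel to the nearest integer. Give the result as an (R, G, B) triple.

(41, 133, 107)

74% lies between the 50% and 100% stops, so the local fraction is t = (74 − 50)/(100 − 50) = 24/50 ≈ 0.48.
R = 69 + 0.48 × (11 − 69) = 41.16 → 41
G = 191 + 0.48 × (71 − 191) = 133.4 → 133
B = 169 + 0.48 × (39 − 169) = 106.6 → 107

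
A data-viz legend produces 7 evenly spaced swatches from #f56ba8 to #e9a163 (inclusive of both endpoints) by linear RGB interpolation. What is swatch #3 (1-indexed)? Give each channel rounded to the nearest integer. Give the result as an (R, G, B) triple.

(241, 125, 145)

With 7 swatches and endpoints inclusive, swatch 3 sits at t = (3 − 1)/(7 − 1) = 2/6 ≈ 0.3333.
#f56ba8 → (245, 107, 168); #e9a163 → (233, 161, 99).
R = 245 + 0.3333 × (233 − 245) = 241 → 241
G = 107 + 0.3333 × (161 − 107) = 124.998 → 125
B = 168 + 0.3333 × (99 − 168) = 145.002 → 145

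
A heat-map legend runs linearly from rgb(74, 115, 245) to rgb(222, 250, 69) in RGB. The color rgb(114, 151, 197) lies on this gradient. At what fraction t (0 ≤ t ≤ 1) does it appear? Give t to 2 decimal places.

Invert the lerp on the B channel (largest span, 176): t = (197 − 245) / (69 − 245) = -48/-176 = 0.27273.
Check on R: (114 − 74)/(222 − 74) = 0.2703 ✓

0.27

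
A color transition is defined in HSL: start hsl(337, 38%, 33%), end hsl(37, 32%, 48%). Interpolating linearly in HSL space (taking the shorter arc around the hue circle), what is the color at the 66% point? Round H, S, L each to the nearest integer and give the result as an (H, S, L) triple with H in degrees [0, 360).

(17, 34, 43)

Hue: 37 − 337 = -300°, but |-300| > 180 so the shorter arc goes the other way: Δh = -300 + 360 = 60°.
H = 337 + 0.66 × (60) = 376.6 → 377 → 377 mod 360 = 17°
S = 38 + 0.66 × (32 − 38) = 34.04 → 34%
L = 33 + 0.66 × (48 − 33) = 42.9 → 43%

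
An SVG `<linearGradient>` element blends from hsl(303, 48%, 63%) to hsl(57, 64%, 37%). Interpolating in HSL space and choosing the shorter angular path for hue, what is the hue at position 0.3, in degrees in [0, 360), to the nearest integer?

Hue: 57 − 303 = -246°, but |-246| > 180 so the shorter arc goes the other way: Δh = -246 + 360 = 114°.
H = 303 + 0.3 × (114) = 337.2 → 337°

337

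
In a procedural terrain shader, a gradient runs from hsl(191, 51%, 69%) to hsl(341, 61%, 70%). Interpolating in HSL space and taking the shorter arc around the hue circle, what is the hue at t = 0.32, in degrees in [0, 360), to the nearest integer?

239

Hue arc: Δh = 341 − 191 = 150° (|Δh| ≤ 180, already the shorter path).
H = 191 + 0.32 × (150) = 239 → 239°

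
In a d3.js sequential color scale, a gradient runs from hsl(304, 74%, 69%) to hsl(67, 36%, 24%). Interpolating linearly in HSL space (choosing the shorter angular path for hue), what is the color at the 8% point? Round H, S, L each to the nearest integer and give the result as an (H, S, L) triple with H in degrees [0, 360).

Hue: 67 − 304 = -237°, but |-237| > 180 so the shorter arc goes the other way: Δh = -237 + 360 = 123°.
H = 304 + 0.08 × (123) = 313.84 → 314°
S = 74 + 0.08 × (36 − 74) = 70.96 → 71%
L = 69 + 0.08 × (24 − 69) = 65.4 → 65%

(314, 71, 65)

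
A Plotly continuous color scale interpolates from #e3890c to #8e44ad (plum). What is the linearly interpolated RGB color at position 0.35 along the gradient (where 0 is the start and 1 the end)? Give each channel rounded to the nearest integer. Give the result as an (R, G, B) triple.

(197, 113, 68)

#e3890c → (227, 137, 12); #8e44ad → (142, 68, 173).
R = 227 + 0.35 × (142 − 227) = 227 + 0.35 × -85 = 197.25 → 197
G = 137 + 0.35 × (68 − 137) = 137 + 0.35 × -69 = 112.85 → 113
B = 12 + 0.35 × (173 − 12) = 12 + 0.35 × 161 = 68.35 → 68
So the blended color is (197, 113, 68), about #c57144.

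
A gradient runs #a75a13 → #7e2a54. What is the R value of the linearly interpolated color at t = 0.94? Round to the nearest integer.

R₁ = 167 (from #a75a13), R₂ = 126 (from #7e2a54).
R = 167 + 0.94 × (126 − 167) = 128.46 → 128

128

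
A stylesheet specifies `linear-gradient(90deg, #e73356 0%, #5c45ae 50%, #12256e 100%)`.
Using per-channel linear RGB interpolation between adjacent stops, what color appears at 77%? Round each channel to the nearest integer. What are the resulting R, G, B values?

77% lies between the 50% and 100% stops, so the local fraction is t = (77 − 50)/(100 − 50) = 27/50 ≈ 0.54.
#5c45ae → (92, 69, 174); #12256e → (18, 37, 110).
R = 92 + 0.54 × (18 − 92) = 52.04 → 52
G = 69 + 0.54 × (37 − 69) = 51.72 → 52
B = 174 + 0.54 × (110 − 174) = 139.44 → 139

(52, 52, 139)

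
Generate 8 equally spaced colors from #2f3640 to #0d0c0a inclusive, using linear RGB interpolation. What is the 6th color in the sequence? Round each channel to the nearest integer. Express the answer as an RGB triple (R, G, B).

(23, 24, 25)

With 8 swatches and endpoints inclusive, swatch 6 sits at t = (6 − 1)/(8 − 1) = 5/7 ≈ 0.7143.
#2f3640 → (47, 54, 64); #0d0c0a → (13, 12, 10).
R = 47 + 0.7143 × (13 − 47) = 22.714 → 23
G = 54 + 0.7143 × (12 − 54) = 23.999 → 24
B = 64 + 0.7143 × (10 − 64) = 25.428 → 25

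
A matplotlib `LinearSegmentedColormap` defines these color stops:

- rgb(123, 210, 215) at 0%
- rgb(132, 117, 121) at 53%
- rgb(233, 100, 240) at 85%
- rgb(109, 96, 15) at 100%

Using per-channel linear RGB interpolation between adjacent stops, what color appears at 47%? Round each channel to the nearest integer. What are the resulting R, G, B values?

47% lies between the 0% and 53% stops, so the local fraction is t = (47 − 0)/(53 − 0) = 47/53 ≈ 0.8868.
R = 123 + 0.8868 × (132 − 123) = 130.981 → 131
G = 210 + 0.8868 × (117 − 210) = 127.528 → 128
B = 215 + 0.8868 × (121 − 215) = 131.641 → 132

(131, 128, 132)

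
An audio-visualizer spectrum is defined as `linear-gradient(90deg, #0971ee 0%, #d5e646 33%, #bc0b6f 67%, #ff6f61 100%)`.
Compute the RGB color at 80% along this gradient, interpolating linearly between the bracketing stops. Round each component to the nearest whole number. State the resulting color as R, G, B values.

(214, 50, 105)

80% lies between the 67% and 100% stops, so the local fraction is t = (80 − 67)/(100 − 67) = 13/33 ≈ 0.3939.
#bc0b6f → (188, 11, 111); #ff6f61 → (255, 111, 97).
R = 188 + 0.3939 × (255 − 188) = 214.391 → 214
G = 11 + 0.3939 × (111 − 11) = 50.39 → 50
B = 111 + 0.3939 × (97 − 111) = 105.485 → 105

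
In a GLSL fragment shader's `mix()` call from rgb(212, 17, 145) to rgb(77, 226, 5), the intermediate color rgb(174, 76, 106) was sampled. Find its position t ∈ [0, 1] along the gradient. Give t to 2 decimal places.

0.28

Invert the lerp on the G channel (largest span, 209): t = (76 − 17) / (226 − 17) = 59/209 = 0.2823.
Check on R: (174 − 212)/(77 − 212) = 0.2815 ✓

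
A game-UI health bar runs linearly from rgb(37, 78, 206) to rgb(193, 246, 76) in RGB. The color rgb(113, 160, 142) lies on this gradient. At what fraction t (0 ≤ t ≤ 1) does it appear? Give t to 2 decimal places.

Invert the lerp on the G channel (largest span, 168): t = (160 − 78) / (246 − 78) = 82/168 = 0.4881.
Check on R: (113 − 37)/(193 − 37) = 0.4872 ✓

0.49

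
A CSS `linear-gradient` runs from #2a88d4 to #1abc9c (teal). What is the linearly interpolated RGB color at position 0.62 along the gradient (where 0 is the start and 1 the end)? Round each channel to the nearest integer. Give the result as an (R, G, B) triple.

#2a88d4 → (42, 136, 212); #1abc9c → (26, 188, 156).
R = 42 + 0.62 × (26 − 42) = 42 + 0.62 × -16 = 32.08 → 32
G = 136 + 0.62 × (188 − 136) = 136 + 0.62 × 52 = 168.24 → 168
B = 212 + 0.62 × (156 − 212) = 212 + 0.62 × -56 = 177.28 → 177

(32, 168, 177)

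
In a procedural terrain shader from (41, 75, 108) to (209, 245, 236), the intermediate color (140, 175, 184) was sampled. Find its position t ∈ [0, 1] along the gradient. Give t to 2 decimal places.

0.59

Invert the lerp on the G channel (largest span, 170): t = (175 − 75) / (245 − 75) = 100/170 = 0.58824.
Check on R: (140 − 41)/(209 − 41) = 0.5893 ✓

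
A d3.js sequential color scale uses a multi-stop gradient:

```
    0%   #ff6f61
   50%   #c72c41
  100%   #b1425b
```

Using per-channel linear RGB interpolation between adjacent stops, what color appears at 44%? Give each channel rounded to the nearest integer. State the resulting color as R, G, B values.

44% lies between the 0% and 50% stops, so the local fraction is t = (44 − 0)/(50 − 0) = 44/50 ≈ 0.88.
#ff6f61 → (255, 111, 97); #c72c41 → (199, 44, 65).
R = 255 + 0.88 × (199 − 255) = 205.72 → 206
G = 111 + 0.88 × (44 − 111) = 52.04 → 52
B = 97 + 0.88 × (65 − 97) = 68.84 → 69

(206, 52, 69)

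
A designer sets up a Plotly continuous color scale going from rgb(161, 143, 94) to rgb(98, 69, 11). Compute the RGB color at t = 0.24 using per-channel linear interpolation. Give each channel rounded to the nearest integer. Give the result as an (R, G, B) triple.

R = 161 + 0.24 × (98 − 161) = 161 + 0.24 × -63 = 145.88 → 146
G = 143 + 0.24 × (69 − 143) = 143 + 0.24 × -74 = 125.24 → 125
B = 94 + 0.24 × (11 − 94) = 94 + 0.24 × -83 = 74.08 → 74
So the blended color is (146, 125, 74), about #927d4a.

(146, 125, 74)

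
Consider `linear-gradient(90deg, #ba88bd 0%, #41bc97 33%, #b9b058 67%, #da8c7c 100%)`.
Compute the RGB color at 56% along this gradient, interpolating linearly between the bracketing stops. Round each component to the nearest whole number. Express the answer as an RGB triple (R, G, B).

56% lies between the 33% and 67% stops, so the local fraction is t = (56 − 33)/(67 − 33) = 23/34 ≈ 0.6765.
#41bc97 → (65, 188, 151); #b9b058 → (185, 176, 88).
R = 65 + 0.6765 × (185 − 65) = 146.18 → 146
G = 188 + 0.6765 × (176 − 188) = 179.882 → 180
B = 151 + 0.6765 × (88 − 151) = 108.38 → 108

(146, 180, 108)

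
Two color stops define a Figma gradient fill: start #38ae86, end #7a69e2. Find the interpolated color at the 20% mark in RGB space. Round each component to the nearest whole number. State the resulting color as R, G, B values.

#38ae86 → (56, 174, 134); #7a69e2 → (122, 105, 226).
20% corresponds to t = 0.2.
R = 56 + 0.2 × (122 − 56) = 56 + 0.2 × 66 = 69.2 → 69
G = 174 + 0.2 × (105 − 174) = 174 + 0.2 × -69 = 160.2 → 160
B = 134 + 0.2 × (226 − 134) = 134 + 0.2 × 92 = 152.4 → 152
So the blended color is (69, 160, 152), about #45a098.

(69, 160, 152)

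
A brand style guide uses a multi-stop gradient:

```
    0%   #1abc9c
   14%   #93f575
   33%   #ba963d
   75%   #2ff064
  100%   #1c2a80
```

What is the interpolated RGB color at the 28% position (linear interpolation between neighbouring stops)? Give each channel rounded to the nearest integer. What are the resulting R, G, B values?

28% lies between the 14% and 33% stops, so the local fraction is t = (28 − 14)/(33 − 14) = 14/19 ≈ 0.7368.
#93f575 → (147, 245, 117); #ba963d → (186, 150, 61).
R = 147 + 0.7368 × (186 − 147) = 175.735 → 176
G = 245 + 0.7368 × (150 − 245) = 175.004 → 175
B = 117 + 0.7368 × (61 − 117) = 75.739 → 76

(176, 175, 76)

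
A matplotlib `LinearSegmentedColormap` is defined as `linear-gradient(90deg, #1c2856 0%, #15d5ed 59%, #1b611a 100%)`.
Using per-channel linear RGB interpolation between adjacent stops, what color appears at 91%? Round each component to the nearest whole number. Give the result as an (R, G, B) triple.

91% lies between the 59% and 100% stops, so the local fraction is t = (91 − 59)/(100 − 59) = 32/41 ≈ 0.7805.
#15d5ed → (21, 213, 237); #1b611a → (27, 97, 26).
R = 21 + 0.7805 × (27 − 21) = 25.683 → 26
G = 213 + 0.7805 × (97 − 213) = 122.462 → 122
B = 237 + 0.7805 × (26 − 237) = 72.315 → 72

(26, 122, 72)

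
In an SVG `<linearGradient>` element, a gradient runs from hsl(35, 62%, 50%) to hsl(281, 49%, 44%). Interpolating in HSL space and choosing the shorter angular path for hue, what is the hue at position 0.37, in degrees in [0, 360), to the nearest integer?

Hue: 281 − 35 = 246°, but |246| > 180 so the shorter arc goes the other way: Δh = 246 − 360 = -114°.
H = 35 + 0.37 × (-114) = -7.18 → -7 → -7 mod 360 = 353°

353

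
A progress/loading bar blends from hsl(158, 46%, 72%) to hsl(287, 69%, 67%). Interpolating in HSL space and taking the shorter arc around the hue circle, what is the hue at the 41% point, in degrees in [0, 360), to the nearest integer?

211

Hue arc: Δh = 287 − 158 = 129° (|Δh| ≤ 180, already the shorter path).
H = 158 + 0.41 × (129) = 210.89 → 211°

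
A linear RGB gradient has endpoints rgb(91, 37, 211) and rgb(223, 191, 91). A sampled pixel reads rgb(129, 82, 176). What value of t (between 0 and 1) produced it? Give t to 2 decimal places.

0.29

Invert the lerp on the G channel (largest span, 154): t = (82 − 37) / (191 − 37) = 45/154 = 0.29221.
Check on R: (129 − 91)/(223 − 91) = 0.2879 ✓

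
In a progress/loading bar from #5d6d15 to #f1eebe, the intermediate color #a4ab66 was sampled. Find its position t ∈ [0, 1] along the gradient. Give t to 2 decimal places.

0.48

Invert the lerp on the B channel (largest span, 169): t = (102 − 21) / (190 − 21) = 81/169 = 0.47929.
Check on R: (164 − 93)/(241 − 93) = 0.4797 ✓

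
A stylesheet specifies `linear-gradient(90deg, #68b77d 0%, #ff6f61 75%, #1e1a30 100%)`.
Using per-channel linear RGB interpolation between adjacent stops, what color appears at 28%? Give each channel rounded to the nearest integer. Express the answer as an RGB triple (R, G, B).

(160, 156, 115)

28% lies between the 0% and 75% stops, so the local fraction is t = (28 − 0)/(75 − 0) = 28/75 ≈ 0.3733.
#68b77d → (104, 183, 125); #ff6f61 → (255, 111, 97).
R = 104 + 0.3733 × (255 − 104) = 160.368 → 160
G = 183 + 0.3733 × (111 − 183) = 156.122 → 156
B = 125 + 0.3733 × (97 − 125) = 114.548 → 115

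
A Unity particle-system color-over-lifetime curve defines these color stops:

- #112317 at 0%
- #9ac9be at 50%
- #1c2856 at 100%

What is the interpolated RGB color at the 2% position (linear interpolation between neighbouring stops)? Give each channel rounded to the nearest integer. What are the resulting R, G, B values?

(22, 42, 30)

2% lies between the 0% and 50% stops, so the local fraction is t = (2 − 0)/(50 − 0) = 2/50 ≈ 0.04.
#112317 → (17, 35, 23); #9ac9be → (154, 201, 190).
R = 17 + 0.04 × (154 − 17) = 22.48 → 22
G = 35 + 0.04 × (201 − 35) = 41.64 → 42
B = 23 + 0.04 × (190 − 23) = 29.68 → 30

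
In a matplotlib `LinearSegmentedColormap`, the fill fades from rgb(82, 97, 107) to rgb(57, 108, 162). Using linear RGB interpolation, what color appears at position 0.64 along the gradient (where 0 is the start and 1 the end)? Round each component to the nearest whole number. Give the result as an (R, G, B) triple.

(66, 104, 142)

R = 82 + 0.64 × (57 − 82) = 82 + 0.64 × -25 = 66 → 66
G = 97 + 0.64 × (108 − 97) = 97 + 0.64 × 11 = 104.04 → 104
B = 107 + 0.64 × (162 − 107) = 107 + 0.64 × 55 = 142.2 → 142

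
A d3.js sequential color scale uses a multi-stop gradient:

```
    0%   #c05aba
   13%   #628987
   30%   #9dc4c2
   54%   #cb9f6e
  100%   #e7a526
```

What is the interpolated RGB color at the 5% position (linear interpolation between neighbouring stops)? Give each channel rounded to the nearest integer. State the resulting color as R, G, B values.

(156, 108, 166)

5% lies between the 0% and 13% stops, so the local fraction is t = (5 − 0)/(13 − 0) = 5/13 ≈ 0.3846.
#c05aba → (192, 90, 186); #628987 → (98, 137, 135).
R = 192 + 0.3846 × (98 − 192) = 155.848 → 156
G = 90 + 0.3846 × (137 − 90) = 108.076 → 108
B = 186 + 0.3846 × (135 − 186) = 166.385 → 166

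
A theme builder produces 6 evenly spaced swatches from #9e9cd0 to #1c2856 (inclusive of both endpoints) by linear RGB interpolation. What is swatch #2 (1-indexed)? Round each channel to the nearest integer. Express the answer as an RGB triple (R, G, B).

With 6 swatches and endpoints inclusive, swatch 2 sits at t = (2 − 1)/(6 − 1) = 1/5 ≈ 0.2.
#9e9cd0 → (158, 156, 208); #1c2856 → (28, 40, 86).
R = 158 + 0.2 × (28 − 158) = 132 → 132
G = 156 + 0.2 × (40 − 156) = 132.8 → 133
B = 208 + 0.2 × (86 − 208) = 183.6 → 184

(132, 133, 184)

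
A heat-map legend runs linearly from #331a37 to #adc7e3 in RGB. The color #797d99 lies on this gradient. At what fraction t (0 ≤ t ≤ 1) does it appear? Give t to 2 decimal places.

Invert the lerp on the G channel (largest span, 173): t = (125 − 26) / (199 − 26) = 99/173 = 0.57225.
Check on R: (121 − 51)/(173 − 51) = 0.5738 ✓

0.57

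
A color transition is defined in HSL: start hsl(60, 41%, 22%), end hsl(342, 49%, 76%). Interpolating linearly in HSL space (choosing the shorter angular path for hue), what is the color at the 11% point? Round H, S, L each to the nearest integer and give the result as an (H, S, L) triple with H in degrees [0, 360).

(51, 42, 28)

Hue: 342 − 60 = 282°, but |282| > 180 so the shorter arc goes the other way: Δh = 282 − 360 = -78°.
H = 60 + 0.11 × (-78) = 51.42 → 51°
S = 41 + 0.11 × (49 − 41) = 41.88 → 42%
L = 22 + 0.11 × (76 − 22) = 27.94 → 28%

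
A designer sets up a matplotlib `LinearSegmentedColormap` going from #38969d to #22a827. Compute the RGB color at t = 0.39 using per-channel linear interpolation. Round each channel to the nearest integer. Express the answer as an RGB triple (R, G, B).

#38969d → (56, 150, 157); #22a827 → (34, 168, 39).
R = 56 + 0.39 × (34 − 56) = 56 + 0.39 × -22 = 47.42 → 47
G = 150 + 0.39 × (168 − 150) = 150 + 0.39 × 18 = 157.02 → 157
B = 157 + 0.39 × (39 − 157) = 157 + 0.39 × -118 = 110.98 → 111

(47, 157, 111)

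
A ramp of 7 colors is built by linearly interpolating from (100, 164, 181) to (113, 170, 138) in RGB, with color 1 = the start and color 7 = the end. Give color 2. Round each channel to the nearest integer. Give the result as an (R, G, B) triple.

With 7 swatches and endpoints inclusive, swatch 2 sits at t = (2 − 1)/(7 − 1) = 1/6 ≈ 0.1667.
R = 100 + 0.1667 × (113 − 100) = 102.167 → 102
G = 164 + 0.1667 × (170 − 164) = 165 → 165
B = 181 + 0.1667 × (138 − 181) = 173.832 → 174

(102, 165, 174)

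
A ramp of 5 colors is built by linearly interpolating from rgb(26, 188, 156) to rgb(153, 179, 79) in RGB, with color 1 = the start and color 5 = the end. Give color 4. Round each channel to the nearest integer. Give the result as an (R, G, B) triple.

(121, 181, 98)

With 5 swatches and endpoints inclusive, swatch 4 sits at t = (4 − 1)/(5 − 1) = 3/4 ≈ 0.75.
R = 26 + 0.75 × (153 − 26) = 121.25 → 121
G = 188 + 0.75 × (179 − 188) = 181.25 → 181
B = 156 + 0.75 × (79 − 156) = 98.25 → 98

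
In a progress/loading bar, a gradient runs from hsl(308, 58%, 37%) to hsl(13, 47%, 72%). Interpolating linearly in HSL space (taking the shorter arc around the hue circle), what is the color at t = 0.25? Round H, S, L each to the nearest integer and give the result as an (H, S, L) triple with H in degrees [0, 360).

Hue: 13 − 308 = -295°, but |-295| > 180 so the shorter arc goes the other way: Δh = -295 + 360 = 65°.
H = 308 + 0.25 × (65) = 324.25 → 324°
S = 58 + 0.25 × (47 − 58) = 55.25 → 55%
L = 37 + 0.25 × (72 − 37) = 45.75 → 46%

(324, 55, 46)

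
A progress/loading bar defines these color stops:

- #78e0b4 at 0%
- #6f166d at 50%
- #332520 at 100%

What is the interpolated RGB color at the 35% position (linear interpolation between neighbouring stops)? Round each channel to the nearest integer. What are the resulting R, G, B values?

(114, 83, 130)

35% lies between the 0% and 50% stops, so the local fraction is t = (35 − 0)/(50 − 0) = 35/50 ≈ 0.7.
#78e0b4 → (120, 224, 180); #6f166d → (111, 22, 109).
R = 120 + 0.7 × (111 − 120) = 113.7 → 114
G = 224 + 0.7 × (22 − 224) = 82.6 → 83
B = 180 + 0.7 × (109 − 180) = 130.3 → 130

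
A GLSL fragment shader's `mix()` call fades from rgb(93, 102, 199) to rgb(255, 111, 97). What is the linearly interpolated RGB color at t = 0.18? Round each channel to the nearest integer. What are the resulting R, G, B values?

(122, 104, 181)

R = 93 + 0.18 × (255 − 93) = 93 + 0.18 × 162 = 122.16 → 122
G = 102 + 0.18 × (111 − 102) = 102 + 0.18 × 9 = 103.62 → 104
B = 199 + 0.18 × (97 − 199) = 199 + 0.18 × -102 = 180.64 → 181
So the blended color is (122, 104, 181), about #7a68b5.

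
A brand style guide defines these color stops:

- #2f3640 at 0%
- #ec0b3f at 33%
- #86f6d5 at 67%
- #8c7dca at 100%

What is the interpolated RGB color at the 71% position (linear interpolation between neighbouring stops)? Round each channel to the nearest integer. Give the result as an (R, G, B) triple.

71% lies between the 67% and 100% stops, so the local fraction is t = (71 − 67)/(100 − 67) = 4/33 ≈ 0.1212.
#86f6d5 → (134, 246, 213); #8c7dca → (140, 125, 202).
R = 134 + 0.1212 × (140 − 134) = 134.727 → 135
G = 246 + 0.1212 × (125 − 246) = 231.335 → 231
B = 213 + 0.1212 × (202 − 213) = 211.667 → 212

(135, 231, 212)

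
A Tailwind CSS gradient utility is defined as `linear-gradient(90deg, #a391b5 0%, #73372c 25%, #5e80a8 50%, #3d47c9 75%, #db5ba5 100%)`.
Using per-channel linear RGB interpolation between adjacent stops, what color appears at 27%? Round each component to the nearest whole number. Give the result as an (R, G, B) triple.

27% lies between the 25% and 50% stops, so the local fraction is t = (27 − 25)/(50 − 25) = 2/25 ≈ 0.08.
#73372c → (115, 55, 44); #5e80a8 → (94, 128, 168).
R = 115 + 0.08 × (94 − 115) = 113.32 → 113
G = 55 + 0.08 × (128 − 55) = 60.84 → 61
B = 44 + 0.08 × (168 − 44) = 53.92 → 54

(113, 61, 54)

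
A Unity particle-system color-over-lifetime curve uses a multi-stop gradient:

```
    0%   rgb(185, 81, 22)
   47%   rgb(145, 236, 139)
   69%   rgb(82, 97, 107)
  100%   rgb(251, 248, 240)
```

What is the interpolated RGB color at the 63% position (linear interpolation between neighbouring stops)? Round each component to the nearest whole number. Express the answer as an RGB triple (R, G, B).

(99, 135, 116)

63% lies between the 47% and 69% stops, so the local fraction is t = (63 − 47)/(69 − 47) = 16/22 ≈ 0.7273.
R = 145 + 0.7273 × (82 − 145) = 99.18 → 99
G = 236 + 0.7273 × (97 − 236) = 134.905 → 135
B = 139 + 0.7273 × (107 − 139) = 115.726 → 116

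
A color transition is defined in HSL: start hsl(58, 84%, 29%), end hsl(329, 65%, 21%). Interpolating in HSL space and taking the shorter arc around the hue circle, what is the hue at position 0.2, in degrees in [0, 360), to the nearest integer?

Hue: 329 − 58 = 271°, but |271| > 180 so the shorter arc goes the other way: Δh = 271 − 360 = -89°.
H = 58 + 0.2 × (-89) = 40.2 → 40°

40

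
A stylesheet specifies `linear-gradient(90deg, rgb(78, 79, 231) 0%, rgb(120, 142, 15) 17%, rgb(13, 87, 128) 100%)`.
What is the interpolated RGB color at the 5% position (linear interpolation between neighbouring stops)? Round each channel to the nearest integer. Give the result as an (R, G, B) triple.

5% lies between the 0% and 17% stops, so the local fraction is t = (5 − 0)/(17 − 0) = 5/17 ≈ 0.2941.
R = 78 + 0.2941 × (120 − 78) = 90.352 → 90
G = 79 + 0.2941 × (142 − 79) = 97.528 → 98
B = 231 + 0.2941 × (15 − 231) = 167.474 → 167

(90, 98, 167)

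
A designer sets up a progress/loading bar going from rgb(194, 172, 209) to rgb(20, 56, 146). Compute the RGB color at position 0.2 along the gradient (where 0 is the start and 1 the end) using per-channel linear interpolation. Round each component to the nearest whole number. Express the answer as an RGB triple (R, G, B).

(159, 149, 196)

R = 194 + 0.2 × (20 − 194) = 194 + 0.2 × -174 = 159.2 → 159
G = 172 + 0.2 × (56 − 172) = 172 + 0.2 × -116 = 148.8 → 149
B = 209 + 0.2 × (146 − 209) = 209 + 0.2 × -63 = 196.4 → 196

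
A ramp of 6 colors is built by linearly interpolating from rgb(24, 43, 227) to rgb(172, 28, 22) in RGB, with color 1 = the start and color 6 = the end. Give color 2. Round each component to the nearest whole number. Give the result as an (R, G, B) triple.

With 6 swatches and endpoints inclusive, swatch 2 sits at t = (2 − 1)/(6 − 1) = 1/5 ≈ 0.2.
R = 24 + 0.2 × (172 − 24) = 53.6 → 54
G = 43 + 0.2 × (28 − 43) = 40 → 40
B = 227 + 0.2 × (22 − 227) = 186 → 186

(54, 40, 186)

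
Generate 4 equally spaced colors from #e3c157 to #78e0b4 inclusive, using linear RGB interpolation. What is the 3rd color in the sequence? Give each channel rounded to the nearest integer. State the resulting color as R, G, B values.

(156, 214, 149)

With 4 swatches and endpoints inclusive, swatch 3 sits at t = (3 − 1)/(4 − 1) = 2/3 ≈ 0.6667.
#e3c157 → (227, 193, 87); #78e0b4 → (120, 224, 180).
R = 227 + 0.6667 × (120 − 227) = 155.663 → 156
G = 193 + 0.6667 × (224 − 193) = 213.668 → 214
B = 87 + 0.6667 × (180 − 87) = 149.003 → 149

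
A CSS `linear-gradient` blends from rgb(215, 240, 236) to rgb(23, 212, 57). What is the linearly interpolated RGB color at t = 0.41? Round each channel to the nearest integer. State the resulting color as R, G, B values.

R = 215 + 0.41 × (23 − 215) = 215 + 0.41 × -192 = 136.28 → 136
G = 240 + 0.41 × (212 − 240) = 240 + 0.41 × -28 = 228.52 → 229
B = 236 + 0.41 × (57 − 236) = 236 + 0.41 × -179 = 162.61 → 163

(136, 229, 163)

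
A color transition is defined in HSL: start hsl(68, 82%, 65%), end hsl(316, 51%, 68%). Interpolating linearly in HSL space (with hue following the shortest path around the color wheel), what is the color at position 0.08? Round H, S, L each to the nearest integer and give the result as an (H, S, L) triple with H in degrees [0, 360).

(59, 80, 65)

Hue: 316 − 68 = 248°, but |248| > 180 so the shorter arc goes the other way: Δh = 248 − 360 = -112°.
H = 68 + 0.08 × (-112) = 59.04 → 59°
S = 82 + 0.08 × (51 − 82) = 79.52 → 80%
L = 65 + 0.08 × (68 − 65) = 65.24 → 65%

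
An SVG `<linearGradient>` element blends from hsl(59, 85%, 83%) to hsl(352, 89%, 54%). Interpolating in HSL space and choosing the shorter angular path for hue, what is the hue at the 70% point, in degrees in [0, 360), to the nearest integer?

Hue: 352 − 59 = 293°, but |293| > 180 so the shorter arc goes the other way: Δh = 293 − 360 = -67°.
H = 59 + 0.7 × (-67) = 12.1 → 12°

12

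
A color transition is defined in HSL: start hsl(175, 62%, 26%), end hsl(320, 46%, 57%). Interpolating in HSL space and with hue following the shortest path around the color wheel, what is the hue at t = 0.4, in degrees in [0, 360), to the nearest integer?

Hue arc: Δh = 320 − 175 = 145° (|Δh| ≤ 180, already the shorter path).
H = 175 + 0.4 × (145) = 233 → 233°

233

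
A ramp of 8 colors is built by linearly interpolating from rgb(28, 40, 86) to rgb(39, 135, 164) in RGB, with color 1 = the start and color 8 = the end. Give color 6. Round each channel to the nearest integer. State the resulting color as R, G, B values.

(36, 108, 142)

With 8 swatches and endpoints inclusive, swatch 6 sits at t = (6 − 1)/(8 − 1) = 5/7 ≈ 0.7143.
R = 28 + 0.7143 × (39 − 28) = 35.857 → 36
G = 40 + 0.7143 × (135 − 40) = 107.859 → 108
B = 86 + 0.7143 × (164 − 86) = 141.715 → 142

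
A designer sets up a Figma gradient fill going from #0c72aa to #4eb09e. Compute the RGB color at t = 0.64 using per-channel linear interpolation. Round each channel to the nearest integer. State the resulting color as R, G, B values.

(54, 154, 162)

#0c72aa → (12, 114, 170); #4eb09e → (78, 176, 158).
R = 12 + 0.64 × (78 − 12) = 12 + 0.64 × 66 = 54.24 → 54
G = 114 + 0.64 × (176 − 114) = 114 + 0.64 × 62 = 153.68 → 154
B = 170 + 0.64 × (158 − 170) = 170 + 0.64 × -12 = 162.32 → 162
So the blended color is (54, 154, 162), about #369aa2.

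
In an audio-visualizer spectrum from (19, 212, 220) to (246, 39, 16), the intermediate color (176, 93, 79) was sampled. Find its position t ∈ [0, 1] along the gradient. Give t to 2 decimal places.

Invert the lerp on the R channel (largest span, 227): t = (176 − 19) / (246 − 19) = 157/227 = 0.69163.
Check on G: (93 − 212)/(39 − 212) = 0.6879 ✓

0.69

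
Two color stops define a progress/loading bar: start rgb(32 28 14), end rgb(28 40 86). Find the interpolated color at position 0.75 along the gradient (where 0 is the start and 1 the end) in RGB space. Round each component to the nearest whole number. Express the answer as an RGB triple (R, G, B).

R = 32 + 0.75 × (28 − 32) = 32 + 0.75 × -4 = 29 → 29
G = 28 + 0.75 × (40 − 28) = 28 + 0.75 × 12 = 37 → 37
B = 14 + 0.75 × (86 − 14) = 14 + 0.75 × 72 = 68 → 68

(29, 37, 68)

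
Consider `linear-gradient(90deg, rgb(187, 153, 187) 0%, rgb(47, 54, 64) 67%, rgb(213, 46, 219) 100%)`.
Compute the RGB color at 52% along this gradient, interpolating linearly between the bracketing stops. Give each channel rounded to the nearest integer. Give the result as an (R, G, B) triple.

52% lies between the 0% and 67% stops, so the local fraction is t = (52 − 0)/(67 − 0) = 52/67 ≈ 0.7761.
R = 187 + 0.7761 × (47 − 187) = 78.346 → 78
G = 153 + 0.7761 × (54 − 153) = 76.166 → 76
B = 187 + 0.7761 × (64 − 187) = 91.54 → 92

(78, 76, 92)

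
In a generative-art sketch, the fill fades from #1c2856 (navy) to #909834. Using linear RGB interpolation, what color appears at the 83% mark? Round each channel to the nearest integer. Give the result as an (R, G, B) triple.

(124, 133, 58)

#1c2856 → (28, 40, 86); #909834 → (144, 152, 52).
83% corresponds to t = 0.83.
R = 28 + 0.83 × (144 − 28) = 28 + 0.83 × 116 = 124.28 → 124
G = 40 + 0.83 × (152 − 40) = 40 + 0.83 × 112 = 132.96 → 133
B = 86 + 0.83 × (52 − 86) = 86 + 0.83 × -34 = 57.78 → 58
So the blended color is (124, 133, 58), about #7c853a.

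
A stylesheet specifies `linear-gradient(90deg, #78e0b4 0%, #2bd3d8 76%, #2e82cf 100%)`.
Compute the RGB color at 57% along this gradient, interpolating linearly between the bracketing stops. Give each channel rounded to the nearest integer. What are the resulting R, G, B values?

57% lies between the 0% and 76% stops, so the local fraction is t = (57 − 0)/(76 − 0) = 57/76 ≈ 0.75.
#78e0b4 → (120, 224, 180); #2bd3d8 → (43, 211, 216).
R = 120 + 0.75 × (43 − 120) = 62.25 → 62
G = 224 + 0.75 × (211 − 224) = 214.25 → 214
B = 180 + 0.75 × (216 − 180) = 207 → 207

(62, 214, 207)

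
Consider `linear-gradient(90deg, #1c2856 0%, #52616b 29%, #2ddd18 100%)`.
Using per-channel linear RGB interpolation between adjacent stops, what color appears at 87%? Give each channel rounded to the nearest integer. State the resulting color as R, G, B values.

87% lies between the 29% and 100% stops, so the local fraction is t = (87 − 29)/(100 − 29) = 58/71 ≈ 0.8169.
#52616b → (82, 97, 107); #2ddd18 → (45, 221, 24).
R = 82 + 0.8169 × (45 − 82) = 51.775 → 52
G = 97 + 0.8169 × (221 − 97) = 198.296 → 198
B = 107 + 0.8169 × (24 − 107) = 39.197 → 39

(52, 198, 39)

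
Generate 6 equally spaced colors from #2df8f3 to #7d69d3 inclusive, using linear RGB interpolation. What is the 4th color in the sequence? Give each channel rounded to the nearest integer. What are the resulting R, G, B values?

(93, 162, 224)

With 6 swatches and endpoints inclusive, swatch 4 sits at t = (4 − 1)/(6 − 1) = 3/5 ≈ 0.6.
#2df8f3 → (45, 248, 243); #7d69d3 → (125, 105, 211).
R = 45 + 0.6 × (125 − 45) = 93 → 93
G = 248 + 0.6 × (105 − 248) = 162.2 → 162
B = 243 + 0.6 × (211 − 243) = 223.8 → 224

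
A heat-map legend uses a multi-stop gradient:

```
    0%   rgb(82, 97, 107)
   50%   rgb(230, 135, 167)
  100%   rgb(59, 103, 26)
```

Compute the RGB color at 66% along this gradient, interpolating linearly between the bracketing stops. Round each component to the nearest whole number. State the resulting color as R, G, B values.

(175, 125, 122)

66% lies between the 50% and 100% stops, so the local fraction is t = (66 − 50)/(100 − 50) = 16/50 ≈ 0.32.
R = 230 + 0.32 × (59 − 230) = 175.28 → 175
G = 135 + 0.32 × (103 − 135) = 124.76 → 125
B = 167 + 0.32 × (26 − 167) = 121.88 → 122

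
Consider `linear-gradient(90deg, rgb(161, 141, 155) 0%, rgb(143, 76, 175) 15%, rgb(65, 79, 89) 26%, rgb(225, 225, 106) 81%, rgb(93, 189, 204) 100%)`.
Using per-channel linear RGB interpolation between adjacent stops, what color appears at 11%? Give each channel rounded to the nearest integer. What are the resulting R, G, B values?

11% lies between the 0% and 15% stops, so the local fraction is t = (11 − 0)/(15 − 0) = 11/15 ≈ 0.7333.
R = 161 + 0.7333 × (143 − 161) = 147.801 → 148
G = 141 + 0.7333 × (76 − 141) = 93.335 → 93
B = 155 + 0.7333 × (175 − 155) = 169.666 → 170

(148, 93, 170)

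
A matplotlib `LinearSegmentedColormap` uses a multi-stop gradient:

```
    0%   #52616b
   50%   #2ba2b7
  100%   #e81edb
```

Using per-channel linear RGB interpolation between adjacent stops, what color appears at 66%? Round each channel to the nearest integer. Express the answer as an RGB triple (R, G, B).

66% lies between the 50% and 100% stops, so the local fraction is t = (66 − 50)/(100 − 50) = 16/50 ≈ 0.32.
#2ba2b7 → (43, 162, 183); #e81edb → (232, 30, 219).
R = 43 + 0.32 × (232 − 43) = 103.48 → 103
G = 162 + 0.32 × (30 − 162) = 119.76 → 120
B = 183 + 0.32 × (219 − 183) = 194.52 → 195

(103, 120, 195)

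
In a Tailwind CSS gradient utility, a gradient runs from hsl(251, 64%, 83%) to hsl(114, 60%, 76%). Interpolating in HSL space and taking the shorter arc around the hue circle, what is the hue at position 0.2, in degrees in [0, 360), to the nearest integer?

224

Hue arc: Δh = 114 − 251 = -137° (|Δh| ≤ 180, already the shorter path).
H = 251 + 0.2 × (-137) = 223.6 → 224°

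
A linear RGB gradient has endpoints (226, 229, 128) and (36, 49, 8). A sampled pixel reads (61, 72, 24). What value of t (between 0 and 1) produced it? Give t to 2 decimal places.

0.87

Invert the lerp on the R channel (largest span, 190): t = (61 − 226) / (36 − 226) = -165/-190 = 0.86842.
Check on G: (72 − 229)/(49 − 229) = 0.8722 ✓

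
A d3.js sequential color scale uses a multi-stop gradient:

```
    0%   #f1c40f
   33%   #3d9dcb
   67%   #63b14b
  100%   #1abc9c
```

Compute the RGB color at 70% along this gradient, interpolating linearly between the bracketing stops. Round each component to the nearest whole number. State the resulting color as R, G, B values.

(92, 178, 82)

70% lies between the 67% and 100% stops, so the local fraction is t = (70 − 67)/(100 − 67) = 3/33 ≈ 0.0909.
#63b14b → (99, 177, 75); #1abc9c → (26, 188, 156).
R = 99 + 0.0909 × (26 − 99) = 92.364 → 92
G = 177 + 0.0909 × (188 − 177) = 178 → 178
B = 75 + 0.0909 × (156 − 75) = 82.363 → 82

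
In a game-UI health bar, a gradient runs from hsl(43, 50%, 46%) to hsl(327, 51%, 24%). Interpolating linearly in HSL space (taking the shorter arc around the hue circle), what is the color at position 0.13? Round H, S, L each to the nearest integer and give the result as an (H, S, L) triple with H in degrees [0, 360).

(33, 50, 43)

Hue: 327 − 43 = 284°, but |284| > 180 so the shorter arc goes the other way: Δh = 284 − 360 = -76°.
H = 43 + 0.13 × (-76) = 33.12 → 33°
S = 50 + 0.13 × (51 − 50) = 50.13 → 50%
L = 46 + 0.13 × (24 − 46) = 43.14 → 43%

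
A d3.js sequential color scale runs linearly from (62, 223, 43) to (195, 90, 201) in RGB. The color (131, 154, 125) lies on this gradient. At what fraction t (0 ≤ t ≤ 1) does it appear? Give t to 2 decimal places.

Invert the lerp on the B channel (largest span, 158): t = (125 − 43) / (201 − 43) = 82/158 = 0.51899.
Check on R: (131 − 62)/(195 − 62) = 0.5188 ✓

0.52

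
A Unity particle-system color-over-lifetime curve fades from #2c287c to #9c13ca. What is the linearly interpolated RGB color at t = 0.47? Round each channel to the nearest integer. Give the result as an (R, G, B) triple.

#2c287c → (44, 40, 124); #9c13ca → (156, 19, 202).
R = 44 + 0.47 × (156 − 44) = 44 + 0.47 × 112 = 96.64 → 97
G = 40 + 0.47 × (19 − 40) = 40 + 0.47 × -21 = 30.13 → 30
B = 124 + 0.47 × (202 − 124) = 124 + 0.47 × 78 = 160.66 → 161

(97, 30, 161)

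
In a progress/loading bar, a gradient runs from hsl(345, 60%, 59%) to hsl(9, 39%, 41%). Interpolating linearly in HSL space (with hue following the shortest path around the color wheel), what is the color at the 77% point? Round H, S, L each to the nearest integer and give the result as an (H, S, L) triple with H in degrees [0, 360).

(3, 44, 45)

Hue: 9 − 345 = -336°, but |-336| > 180 so the shorter arc goes the other way: Δh = -336 + 360 = 24°.
H = 345 + 0.77 × (24) = 363.48 → 363 → 363 mod 360 = 3°
S = 60 + 0.77 × (39 − 60) = 43.83 → 44%
L = 59 + 0.77 × (41 − 59) = 45.14 → 45%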